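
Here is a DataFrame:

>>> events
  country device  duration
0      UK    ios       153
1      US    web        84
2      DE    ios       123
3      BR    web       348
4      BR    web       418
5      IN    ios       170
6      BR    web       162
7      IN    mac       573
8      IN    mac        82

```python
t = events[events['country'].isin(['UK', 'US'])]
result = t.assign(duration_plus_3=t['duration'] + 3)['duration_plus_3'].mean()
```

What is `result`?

121.5

filter rows where country in ['UK', 'US']:
  country device  duration
0      UK    ios       153
1      US    web        84
add column duration_plus_3 = t['duration'] + 3:
  country device  duration  duration_plus_3
0      UK    ios       153              156
1      US    web        84               87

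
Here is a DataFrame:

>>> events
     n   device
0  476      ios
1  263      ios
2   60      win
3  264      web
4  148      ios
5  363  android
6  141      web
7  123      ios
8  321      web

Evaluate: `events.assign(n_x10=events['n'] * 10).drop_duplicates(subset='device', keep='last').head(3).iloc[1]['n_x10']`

add column n_x10 = events['n'] * 10:
     n   device  n_x10
0  476      ios   4760
1  263      ios   2630
2   60      win    600
3  264      web   2640
4  148      ios   1480
5  363  android   3630
6  141      web   1410
7  123      ios   1230
8  321      web   3210
drop duplicate device (keep=last):
     n   device  n_x10
2   60      win    600
5  363  android   3630
7  123      ios   1230
8  321      web   3210
take first 3 rows:
     n   device  n_x10
2   60      win    600
5  363  android   3630
7  123      ios   1230
Then the value at position 1, column 'n_x10': 3630

3630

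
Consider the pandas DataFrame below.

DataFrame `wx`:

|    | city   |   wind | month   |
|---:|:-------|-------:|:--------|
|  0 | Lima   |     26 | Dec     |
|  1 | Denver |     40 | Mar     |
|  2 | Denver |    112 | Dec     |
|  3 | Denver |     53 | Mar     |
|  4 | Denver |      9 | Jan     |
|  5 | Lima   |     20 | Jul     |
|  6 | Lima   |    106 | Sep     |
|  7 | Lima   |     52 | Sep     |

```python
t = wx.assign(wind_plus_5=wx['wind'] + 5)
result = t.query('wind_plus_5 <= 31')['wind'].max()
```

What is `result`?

26

add column wind_plus_5 = wx['wind'] + 5:
     city  wind month  wind_plus_5
0    Lima    26   Dec           31
1  Denver    40   Mar           45
2  Denver   112   Dec          117
3  Denver    53   Mar           58
4  Denver     9   Jan           14
5    Lima    20   Jul           25
6    Lima   106   Sep          111
7    Lima    52   Sep           57
filter rows where wind_plus_5 <= 31:
     city  wind month  wind_plus_5
0    Lima    26   Dec           31
4  Denver     9   Jan           14
5    Lima    20   Jul           25
max of column 'wind' → 26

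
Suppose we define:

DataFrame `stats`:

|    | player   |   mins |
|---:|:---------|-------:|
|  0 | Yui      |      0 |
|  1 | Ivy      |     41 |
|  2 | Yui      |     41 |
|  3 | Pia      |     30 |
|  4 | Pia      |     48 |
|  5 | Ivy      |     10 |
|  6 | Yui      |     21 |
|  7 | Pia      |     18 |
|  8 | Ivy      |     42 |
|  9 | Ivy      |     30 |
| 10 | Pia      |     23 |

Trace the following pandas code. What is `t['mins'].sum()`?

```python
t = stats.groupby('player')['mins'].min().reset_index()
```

group by player, min of mins:
player
Ivy    10
Pia    18
Yui     0
Name: mins, dtype: int64
reset_index():
  player  mins
0    Ivy    10
1    Pia    18
2    Yui     0
The sum of column 'mins' is 28.

28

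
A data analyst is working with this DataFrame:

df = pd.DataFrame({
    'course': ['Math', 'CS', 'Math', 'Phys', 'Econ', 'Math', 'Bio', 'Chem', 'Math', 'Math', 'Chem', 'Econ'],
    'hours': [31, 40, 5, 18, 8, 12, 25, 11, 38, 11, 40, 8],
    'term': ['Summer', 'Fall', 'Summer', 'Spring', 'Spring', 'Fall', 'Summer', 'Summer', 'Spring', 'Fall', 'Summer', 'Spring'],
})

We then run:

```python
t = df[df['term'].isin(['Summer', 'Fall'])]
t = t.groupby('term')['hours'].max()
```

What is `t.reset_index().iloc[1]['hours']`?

filter rows where term in ['Summer', 'Fall']:
   course  hours    term
0    Math     31  Summer
1      CS     40    Fall
2    Math      5  Summer
5    Math     12    Fall
6     Bio     25  Summer
7    Chem     11  Summer
9    Math     11    Fall
10   Chem     40  Summer
group by term, max of hours:
term
Fall      40
Summer    40
Name: hours, dtype: int64
reset_index():
     term  hours
0    Fall     40
1  Summer     40

40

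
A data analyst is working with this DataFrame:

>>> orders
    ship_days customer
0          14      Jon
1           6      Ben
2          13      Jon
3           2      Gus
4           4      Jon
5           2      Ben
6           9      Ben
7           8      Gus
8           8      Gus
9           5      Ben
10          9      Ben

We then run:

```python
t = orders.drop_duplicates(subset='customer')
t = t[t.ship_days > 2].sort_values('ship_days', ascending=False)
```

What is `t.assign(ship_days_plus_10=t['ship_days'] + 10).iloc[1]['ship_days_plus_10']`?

16

drop duplicate customer (keep=first):
   ship_days customer
0         14      Jon
1          6      Ben
3          2      Gus
filter rows where ship_days > 2:
   ship_days customer
0         14      Jon
1          6      Ben
sort by ship_days descending:
   ship_days customer
0         14      Jon
1          6      Ben
add column ship_days_plus_10 = t['ship_days'] + 10:
   ship_days customer  ship_days_plus_10
0         14      Jon                 24
1          6      Ben                 16
The value at position 1, column 'ship_days_plus_10' is 16.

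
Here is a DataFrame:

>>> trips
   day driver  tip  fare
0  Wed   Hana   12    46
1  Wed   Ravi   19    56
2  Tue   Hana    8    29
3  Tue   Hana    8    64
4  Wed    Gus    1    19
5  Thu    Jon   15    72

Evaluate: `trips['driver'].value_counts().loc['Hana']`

3

value_counts of driver:
driver
Hana    3
Ravi    1
Gus     1
Jon     1
Name: count, dtype: int64
Reading off the value at index 'Hana', we get 3.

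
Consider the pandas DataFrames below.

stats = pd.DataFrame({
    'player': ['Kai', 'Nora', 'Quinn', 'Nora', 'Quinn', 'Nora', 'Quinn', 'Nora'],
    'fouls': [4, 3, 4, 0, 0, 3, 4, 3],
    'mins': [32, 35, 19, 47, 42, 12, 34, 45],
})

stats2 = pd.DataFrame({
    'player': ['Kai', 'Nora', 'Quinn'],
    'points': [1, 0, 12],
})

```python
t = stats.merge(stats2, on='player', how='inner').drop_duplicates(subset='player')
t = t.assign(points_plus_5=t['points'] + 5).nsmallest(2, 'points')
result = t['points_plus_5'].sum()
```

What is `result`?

11

merge on 'player' (how='inner') → 8 rows:
  player  fouls  mins  points
0    Kai      4    32       1
1   Nora      3    35       0
2  Quinn      4    19      12
3   Nora      0    47       0
4  Quinn      0    42      12
5   Nora      3    12       0
6  Quinn      4    34      12
7   Nora      3    45       0
drop duplicate player (keep=first):
  player  fouls  mins  points
0    Kai      4    32       1
1   Nora      3    35       0
2  Quinn      4    19      12
add column points_plus_5 = t['points'] + 5:
  player  fouls  mins  points  points_plus_5
0    Kai      4    32       1              6
1   Nora      3    35       0              5
2  Quinn      4    19      12             17
take 2 rows with smallest points:
  player  fouls  mins  points  points_plus_5
1   Nora      3    35       0              5
0    Kai      4    32       1              6
Hence 11.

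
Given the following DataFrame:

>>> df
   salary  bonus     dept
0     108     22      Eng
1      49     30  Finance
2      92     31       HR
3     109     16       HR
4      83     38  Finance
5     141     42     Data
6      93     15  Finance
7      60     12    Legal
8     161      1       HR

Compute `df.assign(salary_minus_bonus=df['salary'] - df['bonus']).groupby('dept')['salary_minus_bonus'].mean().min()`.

add column salary_minus_bonus = df['salary'] - df['bonus']:
   salary  bonus     dept  salary_minus_bonus
0     108     22      Eng                  86
1      49     30  Finance                  19
2      92     31       HR                  61
3     109     16       HR                  93
4      83     38  Finance                  45
5     141     42     Data                  99
6      93     15  Finance                  78
7      60     12    Legal                  48
8     161      1       HR                 160
group by dept, mean of salary_minus_bonus:
dept
Data        99.000000
Eng         86.000000
Finance     47.333333
HR         104.666667
Legal       48.000000
Name: salary_minus_bonus, dtype: float64
Then the min of the resulting series: 47.3333333333

47.3333333333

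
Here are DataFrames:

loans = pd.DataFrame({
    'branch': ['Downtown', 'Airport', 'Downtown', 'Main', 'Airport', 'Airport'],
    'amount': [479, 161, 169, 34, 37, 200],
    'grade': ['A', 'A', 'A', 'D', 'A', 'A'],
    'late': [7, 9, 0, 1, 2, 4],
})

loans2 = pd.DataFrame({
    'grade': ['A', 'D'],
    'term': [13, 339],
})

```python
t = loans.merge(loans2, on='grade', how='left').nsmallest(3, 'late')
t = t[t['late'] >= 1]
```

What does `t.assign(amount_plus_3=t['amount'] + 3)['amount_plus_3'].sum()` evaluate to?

merge on 'grade' (how='left') → 6 rows:
     branch  amount grade  late  term
0  Downtown     479     A     7    13
1   Airport     161     A     9    13
2  Downtown     169     A     0    13
3      Main      34     D     1   339
4   Airport      37     A     2    13
5   Airport     200     A     4    13
take 3 rows with smallest late:
     branch  amount grade  late  term
2  Downtown     169     A     0    13
3      Main      34     D     1   339
4   Airport      37     A     2    13
filter rows where late >= 1:
    branch  amount grade  late  term
3     Main      34     D     1   339
4  Airport      37     A     2    13
add column amount_plus_3 = t['amount'] + 3:
    branch  amount grade  late  term  amount_plus_3
3     Main      34     D     1   339             37
4  Airport      37     A     2    13             40

77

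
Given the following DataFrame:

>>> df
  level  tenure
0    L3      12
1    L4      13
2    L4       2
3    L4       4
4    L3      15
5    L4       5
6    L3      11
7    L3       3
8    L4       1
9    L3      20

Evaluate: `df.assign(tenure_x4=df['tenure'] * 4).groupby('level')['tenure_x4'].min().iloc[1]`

4

add column tenure_x4 = df['tenure'] * 4:
  level  tenure  tenure_x4
0    L3      12         48
1    L4      13         52
2    L4       2          8
3    L4       4         16
4    L3      15         60
5    L4       5         20
6    L3      11         44
7    L3       3         12
8    L4       1          4
9    L3      20         80
group by level, min of tenure_x4:
level
L3    12
L4     4
Name: tenure_x4, dtype: int64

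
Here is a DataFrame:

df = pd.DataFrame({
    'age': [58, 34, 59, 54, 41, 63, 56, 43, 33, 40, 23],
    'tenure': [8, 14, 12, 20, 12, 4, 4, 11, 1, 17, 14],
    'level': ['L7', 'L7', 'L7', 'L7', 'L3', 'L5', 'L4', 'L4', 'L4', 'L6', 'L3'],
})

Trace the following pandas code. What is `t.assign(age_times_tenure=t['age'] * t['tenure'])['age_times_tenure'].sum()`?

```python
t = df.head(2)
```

take first 2 rows:
   age  tenure level
0   58       8    L7
1   34      14    L7
add column age_times_tenure = t['age'] * t['tenure']:
   age  tenure level  age_times_tenure
0   58       8    L7               464
1   34      14    L7               476

940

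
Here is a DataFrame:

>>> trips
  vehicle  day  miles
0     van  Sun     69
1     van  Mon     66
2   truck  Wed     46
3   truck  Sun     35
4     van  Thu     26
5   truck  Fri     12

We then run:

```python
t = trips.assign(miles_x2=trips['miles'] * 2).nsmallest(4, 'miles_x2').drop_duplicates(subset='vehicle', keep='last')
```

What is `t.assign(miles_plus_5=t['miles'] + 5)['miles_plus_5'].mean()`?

add column miles_x2 = trips['miles'] * 2:
  vehicle  day  miles  miles_x2
0     van  Sun     69       138
1     van  Mon     66       132
2   truck  Wed     46        92
3   truck  Sun     35        70
4     van  Thu     26        52
5   truck  Fri     12        24
take 4 rows with smallest miles_x2:
  vehicle  day  miles  miles_x2
5   truck  Fri     12        24
4     van  Thu     26        52
3   truck  Sun     35        70
2   truck  Wed     46        92
drop duplicate vehicle (keep=last):
  vehicle  day  miles  miles_x2
4     van  Thu     26        52
2   truck  Wed     46        92
add column miles_plus_5 = t['miles'] + 5:
  vehicle  day  miles  miles_x2  miles_plus_5
4     van  Thu     26        52            31
2   truck  Wed     46        92            51
Hence 41.0.

41.0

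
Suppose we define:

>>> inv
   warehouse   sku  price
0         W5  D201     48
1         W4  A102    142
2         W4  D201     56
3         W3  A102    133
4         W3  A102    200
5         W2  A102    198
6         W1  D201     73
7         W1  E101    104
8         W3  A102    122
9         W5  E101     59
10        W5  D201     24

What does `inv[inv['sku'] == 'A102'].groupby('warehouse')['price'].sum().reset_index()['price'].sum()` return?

filter rows where sku == 'A102':
  warehouse   sku  price
1        W4  A102    142
3        W3  A102    133
4        W3  A102    200
5        W2  A102    198
8        W3  A102    122
group by warehouse, sum of price:
warehouse
W2    198
W3    455
W4    142
Name: price, dtype: int64
reset_index():
  warehouse  price
0        W2    198
1        W3    455
2        W4    142
Taking the sum of column 'price' gives 795.

795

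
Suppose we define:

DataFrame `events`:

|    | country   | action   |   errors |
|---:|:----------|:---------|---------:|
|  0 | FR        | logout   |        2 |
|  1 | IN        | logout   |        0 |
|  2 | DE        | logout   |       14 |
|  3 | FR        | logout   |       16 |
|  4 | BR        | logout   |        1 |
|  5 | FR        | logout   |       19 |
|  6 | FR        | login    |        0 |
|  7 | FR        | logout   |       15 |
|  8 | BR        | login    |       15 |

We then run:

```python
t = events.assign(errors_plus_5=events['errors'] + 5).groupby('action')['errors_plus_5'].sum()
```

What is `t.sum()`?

add column errors_plus_5 = events['errors'] + 5:
  country  action  errors  errors_plus_5
0      FR  logout       2              7
1      IN  logout       0              5
2      DE  logout      14             19
3      FR  logout      16             21
4      BR  logout       1              6
5      FR  logout      19             24
6      FR   login       0              5
7      FR  logout      15             20
8      BR   login      15             20
group by action, sum of errors_plus_5:
action
login      25
logout    102
Name: errors_plus_5, dtype: int64
Hence 127.

127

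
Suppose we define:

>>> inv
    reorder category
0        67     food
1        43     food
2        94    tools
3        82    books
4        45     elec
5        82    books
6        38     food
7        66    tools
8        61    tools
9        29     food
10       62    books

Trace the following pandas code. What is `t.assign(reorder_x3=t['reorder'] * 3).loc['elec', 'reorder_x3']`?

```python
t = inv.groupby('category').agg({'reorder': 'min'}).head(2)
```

group by category, min of reorder:
          reorder
category         
books          62
elec           45
food           29
tools          61
take first 2 rows:
          reorder
category         
books          62
elec           45
add column reorder_x3 = t['reorder'] * 3:
          reorder  reorder_x3
category                     
books          62         186
elec           45         135
value at row 'elec', column 'reorder_x3' → 135

135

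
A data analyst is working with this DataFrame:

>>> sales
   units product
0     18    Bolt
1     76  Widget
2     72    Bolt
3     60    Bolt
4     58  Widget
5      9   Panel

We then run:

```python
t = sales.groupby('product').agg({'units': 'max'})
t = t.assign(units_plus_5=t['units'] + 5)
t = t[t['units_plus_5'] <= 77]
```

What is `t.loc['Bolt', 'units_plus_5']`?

77

group by product, max of units:
         units
product       
Bolt        72
Panel        9
Widget      76
add column units_plus_5 = t['units'] + 5:
         units  units_plus_5
product                     
Bolt        72            77
Panel        9            14
Widget      76            81
filter rows where units_plus_5 <= 77:
         units  units_plus_5
product                     
Bolt        72            77
Panel        9            14
Finally, value at row 'Bolt', column 'units_plus_5' = 77.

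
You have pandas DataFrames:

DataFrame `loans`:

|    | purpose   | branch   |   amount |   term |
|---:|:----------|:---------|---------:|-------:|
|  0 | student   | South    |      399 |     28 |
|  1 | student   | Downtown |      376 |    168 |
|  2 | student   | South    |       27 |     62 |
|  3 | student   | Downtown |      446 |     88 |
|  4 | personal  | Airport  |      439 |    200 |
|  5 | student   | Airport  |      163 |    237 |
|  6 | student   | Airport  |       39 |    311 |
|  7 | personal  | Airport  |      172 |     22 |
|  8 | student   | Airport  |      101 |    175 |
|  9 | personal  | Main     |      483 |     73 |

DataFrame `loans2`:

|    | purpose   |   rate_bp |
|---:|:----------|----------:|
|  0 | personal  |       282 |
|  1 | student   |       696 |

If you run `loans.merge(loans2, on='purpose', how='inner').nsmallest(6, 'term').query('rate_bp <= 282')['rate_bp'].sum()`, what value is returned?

564

merge on 'purpose' (how='inner') → 10 rows:
    purpose    branch  amount  term  rate_bp
0   student     South     399    28      696
1   student  Downtown     376   168      696
2   student     South      27    62      696
3   student  Downtown     446    88      696
4  personal   Airport     439   200      282
5   student   Airport     163   237      696
6   student   Airport      39   311      696
7  personal   Airport     172    22      282
8   student   Airport     101   175      696
9  personal      Main     483    73      282
take 6 rows with smallest term:
    purpose    branch  amount  term  rate_bp
7  personal   Airport     172    22      282
0   student     South     399    28      696
2   student     South      27    62      696
9  personal      Main     483    73      282
3   student  Downtown     446    88      696
1   student  Downtown     376   168      696
filter rows where rate_bp <= 282:
    purpose   branch  amount  term  rate_bp
7  personal  Airport     172    22      282
9  personal     Main     483    73      282
Finally, sum of column 'rate_bp' = 564.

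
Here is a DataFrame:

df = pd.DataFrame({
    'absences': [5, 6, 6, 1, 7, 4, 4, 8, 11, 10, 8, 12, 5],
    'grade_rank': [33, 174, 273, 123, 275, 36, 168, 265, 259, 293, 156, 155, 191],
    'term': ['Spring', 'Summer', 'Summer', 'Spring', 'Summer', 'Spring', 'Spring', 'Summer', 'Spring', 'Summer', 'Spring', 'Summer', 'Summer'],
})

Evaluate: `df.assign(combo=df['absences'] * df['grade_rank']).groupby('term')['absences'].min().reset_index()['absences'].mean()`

3.0

add column combo = df['absences'] * df['grade_rank']:
    absences  grade_rank    term  combo
0          5          33  Spring    165
1          6         174  Summer   1044
2          6         273  Summer   1638
3          1         123  Spring    123
4          7         275  Summer   1925
5          4          36  Spring    144
6          4         168  Spring    672
7          8         265  Summer   2120
8         11         259  Spring   2849
9         10         293  Summer   2930
10         8         156  Spring   1248
11        12         155  Summer   1860
12         5         191  Summer    955
group by term, min of absences:
term
Spring    1
Summer    5
Name: absences, dtype: int64
reset_index():
     term  absences
0  Spring         1
1  Summer         5
The mean of column 'absences' is 3.0.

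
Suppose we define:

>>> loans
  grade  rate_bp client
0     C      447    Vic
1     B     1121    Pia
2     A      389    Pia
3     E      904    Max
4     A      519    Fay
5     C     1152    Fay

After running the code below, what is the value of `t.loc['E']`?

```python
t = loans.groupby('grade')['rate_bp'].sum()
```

group by grade, sum of rate_bp:
grade
A     908
B    1121
C    1599
E     904
Name: rate_bp, dtype: int64
Finally, value at index 'E' = 904.

904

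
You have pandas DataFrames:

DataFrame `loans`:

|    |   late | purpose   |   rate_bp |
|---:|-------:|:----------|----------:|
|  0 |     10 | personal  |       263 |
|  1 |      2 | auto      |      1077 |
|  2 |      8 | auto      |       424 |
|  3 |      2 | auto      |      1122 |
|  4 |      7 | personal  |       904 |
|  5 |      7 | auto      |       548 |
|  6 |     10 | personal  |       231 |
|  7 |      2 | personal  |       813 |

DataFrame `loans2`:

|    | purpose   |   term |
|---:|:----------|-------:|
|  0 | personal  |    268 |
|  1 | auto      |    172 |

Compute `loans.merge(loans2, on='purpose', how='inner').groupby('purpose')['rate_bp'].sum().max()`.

3171

merge on 'purpose' (how='inner') → 8 rows:
   late   purpose  rate_bp  term
0    10  personal      263   268
1     2      auto     1077   172
2     8      auto      424   172
3     2      auto     1122   172
4     7  personal      904   268
5     7      auto      548   172
6    10  personal      231   268
7     2  personal      813   268
group by purpose, sum of rate_bp:
purpose
auto        3171
personal    2211
Name: rate_bp, dtype: int64
So max() = 3171.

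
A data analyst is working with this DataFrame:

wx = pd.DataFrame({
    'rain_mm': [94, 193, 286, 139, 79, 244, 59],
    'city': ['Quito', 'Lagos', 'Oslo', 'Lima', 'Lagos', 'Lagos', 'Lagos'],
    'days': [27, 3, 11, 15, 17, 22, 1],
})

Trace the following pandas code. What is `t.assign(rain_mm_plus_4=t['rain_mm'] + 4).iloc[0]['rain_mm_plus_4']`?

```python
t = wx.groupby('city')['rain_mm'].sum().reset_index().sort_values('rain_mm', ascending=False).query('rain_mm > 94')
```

group by city, sum of rain_mm:
city
Lagos    575
Lima     139
Oslo     286
Quito     94
Name: rain_mm, dtype: int64
reset_index():
    city  rain_mm
0  Lagos      575
1   Lima      139
2   Oslo      286
3  Quito       94
sort by rain_mm descending:
    city  rain_mm
0  Lagos      575
2   Oslo      286
1   Lima      139
3  Quito       94
filter rows where rain_mm > 94:
    city  rain_mm
0  Lagos      575
2   Oslo      286
1   Lima      139
add column rain_mm_plus_4 = t['rain_mm'] + 4:
    city  rain_mm  rain_mm_plus_4
0  Lagos      575             579
2   Oslo      286             290
1   Lima      139             143
Reading off the value at position 0, column 'rain_mm_plus_4', we get 579.

579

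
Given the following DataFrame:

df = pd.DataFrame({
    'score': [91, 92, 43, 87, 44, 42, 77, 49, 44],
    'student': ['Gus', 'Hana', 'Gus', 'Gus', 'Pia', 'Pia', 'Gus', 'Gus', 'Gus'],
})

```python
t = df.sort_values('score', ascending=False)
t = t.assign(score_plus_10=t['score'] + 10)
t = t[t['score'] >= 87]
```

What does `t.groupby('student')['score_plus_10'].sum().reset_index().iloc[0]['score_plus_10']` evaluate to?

sort by score descending:
   score student
1     92    Hana
0     91     Gus
3     87     Gus
6     77     Gus
7     49     Gus
4     44     Pia
8     44     Gus
2     43     Gus
5     42     Pia
add column score_plus_10 = t['score'] + 10:
   score student  score_plus_10
1     92    Hana            102
0     91     Gus            101
3     87     Gus             97
6     77     Gus             87
7     49     Gus             59
4     44     Pia             54
8     44     Gus             54
2     43     Gus             53
5     42     Pia             52
filter rows where score >= 87:
   score student  score_plus_10
1     92    Hana            102
0     91     Gus            101
3     87     Gus             97
group by student, sum of score_plus_10:
student
Gus     198
Hana    102
Name: score_plus_10, dtype: int64
reset_index():
  student  score_plus_10
0     Gus            198
1    Hana            102

198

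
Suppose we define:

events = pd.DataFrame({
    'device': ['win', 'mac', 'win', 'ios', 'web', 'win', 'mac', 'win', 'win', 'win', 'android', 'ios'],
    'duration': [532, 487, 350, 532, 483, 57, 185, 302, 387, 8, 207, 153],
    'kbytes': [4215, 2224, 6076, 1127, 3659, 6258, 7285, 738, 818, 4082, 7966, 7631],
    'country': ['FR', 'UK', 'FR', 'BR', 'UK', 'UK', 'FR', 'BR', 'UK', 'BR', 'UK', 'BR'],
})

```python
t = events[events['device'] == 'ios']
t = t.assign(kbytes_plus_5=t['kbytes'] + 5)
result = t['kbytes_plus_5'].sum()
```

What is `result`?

filter rows where device == 'ios':
   device  duration  kbytes country
3     ios       532    1127      BR
11    ios       153    7631      BR
add column kbytes_plus_5 = t['kbytes'] + 5:
   device  duration  kbytes country  kbytes_plus_5
3     ios       532    1127      BR           1132
11    ios       153    7631      BR           7636
Then the sum of column 'kbytes_plus_5': 8768

8768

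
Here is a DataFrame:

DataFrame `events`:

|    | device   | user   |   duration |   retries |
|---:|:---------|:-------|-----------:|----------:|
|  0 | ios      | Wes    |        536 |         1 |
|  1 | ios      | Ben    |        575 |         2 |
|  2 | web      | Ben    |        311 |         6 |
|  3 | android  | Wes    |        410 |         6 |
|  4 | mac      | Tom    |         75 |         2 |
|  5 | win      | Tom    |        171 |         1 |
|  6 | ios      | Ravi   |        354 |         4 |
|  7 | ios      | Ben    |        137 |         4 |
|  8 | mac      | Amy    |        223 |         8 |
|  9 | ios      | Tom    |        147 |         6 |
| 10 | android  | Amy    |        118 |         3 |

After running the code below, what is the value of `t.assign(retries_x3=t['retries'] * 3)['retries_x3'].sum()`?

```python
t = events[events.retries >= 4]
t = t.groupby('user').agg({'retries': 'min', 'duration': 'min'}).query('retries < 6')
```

24

filter rows where retries >= 4:
    device  user  duration  retries
2      web   Ben       311        6
3  android   Wes       410        6
6      ios  Ravi       354        4
7      ios   Ben       137        4
8      mac   Amy       223        8
9      ios   Tom       147        6
group by user: min(retries), min(duration):
      retries  duration
user                   
Amy         8       223
Ben         4       137
Ravi        4       354
Tom         6       147
Wes         6       410
filter rows where retries < 6:
      retries  duration
user                   
Ben         4       137
Ravi        4       354
add column retries_x3 = t['retries'] * 3:
      retries  duration  retries_x3
user                               
Ben         4       137          12
Ravi        4       354          12
Hence 24.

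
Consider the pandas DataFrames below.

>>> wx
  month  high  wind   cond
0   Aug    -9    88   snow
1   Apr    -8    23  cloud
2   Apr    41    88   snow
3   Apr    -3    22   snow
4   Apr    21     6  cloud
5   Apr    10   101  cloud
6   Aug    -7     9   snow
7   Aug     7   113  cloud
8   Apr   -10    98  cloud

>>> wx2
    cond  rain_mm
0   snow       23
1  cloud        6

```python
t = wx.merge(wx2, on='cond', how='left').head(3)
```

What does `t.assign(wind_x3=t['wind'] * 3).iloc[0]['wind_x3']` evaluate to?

264

merge on 'cond' (how='left') → 9 rows:
  month  high  wind   cond  rain_mm
0   Aug    -9    88   snow       23
1   Apr    -8    23  cloud        6
2   Apr    41    88   snow       23
3   Apr    -3    22   snow       23
4   Apr    21     6  cloud        6
5   Apr    10   101  cloud        6
6   Aug    -7     9   snow       23
7   Aug     7   113  cloud        6
8   Apr   -10    98  cloud        6
take first 3 rows:
  month  high  wind   cond  rain_mm
0   Aug    -9    88   snow       23
1   Apr    -8    23  cloud        6
2   Apr    41    88   snow       23
add column wind_x3 = t['wind'] * 3:
  month  high  wind   cond  rain_mm  wind_x3
0   Aug    -9    88   snow       23      264
1   Apr    -8    23  cloud        6       69
2   Apr    41    88   snow       23      264
Finally, value at position 0, column 'wind_x3' = 264.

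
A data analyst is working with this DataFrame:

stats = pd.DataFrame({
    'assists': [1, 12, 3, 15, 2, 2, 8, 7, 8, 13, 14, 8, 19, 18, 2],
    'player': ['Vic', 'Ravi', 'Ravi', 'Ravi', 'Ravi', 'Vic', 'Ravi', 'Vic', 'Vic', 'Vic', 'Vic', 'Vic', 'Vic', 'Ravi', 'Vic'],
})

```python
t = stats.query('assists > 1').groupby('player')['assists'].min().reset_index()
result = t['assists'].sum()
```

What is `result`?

4

filter rows where assists > 1:
    assists player
1        12   Ravi
2         3   Ravi
3        15   Ravi
4         2   Ravi
5         2    Vic
6         8   Ravi
7         7    Vic
8         8    Vic
9        13    Vic
10       14    Vic
11        8    Vic
12       19    Vic
13       18   Ravi
14        2    Vic
group by player, min of assists:
player
Ravi    2
Vic     2
Name: assists, dtype: int64
reset_index():
  player  assists
0   Ravi        2
1    Vic        2
Then the sum of column 'assists': 4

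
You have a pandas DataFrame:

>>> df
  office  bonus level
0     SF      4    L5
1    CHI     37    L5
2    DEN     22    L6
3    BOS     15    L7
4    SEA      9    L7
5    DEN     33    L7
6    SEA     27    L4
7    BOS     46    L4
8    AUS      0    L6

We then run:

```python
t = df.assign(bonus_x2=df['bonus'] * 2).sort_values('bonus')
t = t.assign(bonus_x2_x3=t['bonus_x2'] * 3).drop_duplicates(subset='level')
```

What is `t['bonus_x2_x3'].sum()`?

add column bonus_x2 = df['bonus'] * 2:
  office  bonus level  bonus_x2
0     SF      4    L5         8
1    CHI     37    L5        74
2    DEN     22    L6        44
3    BOS     15    L7        30
4    SEA      9    L7        18
5    DEN     33    L7        66
6    SEA     27    L4        54
7    BOS     46    L4        92
8    AUS      0    L6         0
sort by bonus:
  office  bonus level  bonus_x2
8    AUS      0    L6         0
0     SF      4    L5         8
4    SEA      9    L7        18
3    BOS     15    L7        30
2    DEN     22    L6        44
6    SEA     27    L4        54
5    DEN     33    L7        66
1    CHI     37    L5        74
7    BOS     46    L4        92
add column bonus_x2_x3 = t['bonus_x2'] * 3:
  office  bonus level  bonus_x2  bonus_x2_x3
8    AUS      0    L6         0            0
0     SF      4    L5         8           24
4    SEA      9    L7        18           54
3    BOS     15    L7        30           90
2    DEN     22    L6        44          132
6    SEA     27    L4        54          162
5    DEN     33    L7        66          198
1    CHI     37    L5        74          222
7    BOS     46    L4        92          276
drop duplicate level (keep=first):
  office  bonus level  bonus_x2  bonus_x2_x3
8    AUS      0    L6         0            0
0     SF      4    L5         8           24
4    SEA      9    L7        18           54
6    SEA     27    L4        54          162
Taking the sum of column 'bonus_x2_x3' gives 240.

240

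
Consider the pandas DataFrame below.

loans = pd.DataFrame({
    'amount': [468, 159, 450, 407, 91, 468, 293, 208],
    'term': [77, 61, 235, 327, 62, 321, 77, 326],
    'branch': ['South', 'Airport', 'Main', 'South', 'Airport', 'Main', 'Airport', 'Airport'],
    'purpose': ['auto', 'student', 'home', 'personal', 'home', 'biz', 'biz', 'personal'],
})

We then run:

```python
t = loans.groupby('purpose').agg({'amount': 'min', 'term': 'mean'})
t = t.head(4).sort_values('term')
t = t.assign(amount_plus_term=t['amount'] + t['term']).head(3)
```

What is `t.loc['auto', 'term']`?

group by purpose: min(amount), mean(term):
          amount   term
purpose                
auto         468   77.0
biz          293  199.0
home          91  148.5
personal     208  326.5
student      159   61.0
take first 4 rows:
          amount   term
purpose                
auto         468   77.0
biz          293  199.0
home          91  148.5
personal     208  326.5
sort by term:
          amount   term
purpose                
auto         468   77.0
home          91  148.5
biz          293  199.0
personal     208  326.5
add column amount_plus_term = t['amount'] + t['term']:
          amount   term  amount_plus_term
purpose                                  
auto         468   77.0             545.0
home          91  148.5             239.5
biz          293  199.0             492.0
personal     208  326.5             534.5
take first 3 rows:
         amount   term  amount_plus_term
purpose                                 
auto        468   77.0             545.0
home         91  148.5             239.5
biz         293  199.0             492.0
So loc['auto', 'term'] = 77.0.

77.0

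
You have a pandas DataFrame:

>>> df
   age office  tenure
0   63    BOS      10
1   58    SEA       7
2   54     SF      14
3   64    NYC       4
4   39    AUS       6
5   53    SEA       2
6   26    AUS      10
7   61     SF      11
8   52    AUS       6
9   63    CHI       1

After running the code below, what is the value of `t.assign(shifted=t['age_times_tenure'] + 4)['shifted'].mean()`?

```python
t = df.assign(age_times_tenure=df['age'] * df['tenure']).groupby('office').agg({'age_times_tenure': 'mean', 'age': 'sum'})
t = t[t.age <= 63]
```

add column age_times_tenure = df['age'] * df['tenure']:
   age office  tenure  age_times_tenure
0   63    BOS      10               630
1   58    SEA       7               406
2   54     SF      14               756
3   64    NYC       4               256
4   39    AUS       6               234
5   53    SEA       2               106
6   26    AUS      10               260
7   61     SF      11               671
8   52    AUS       6               312
9   63    CHI       1                63
group by office: mean(age_times_tenure), sum(age):
        age_times_tenure  age
office                       
AUS           268.666667  117
BOS           630.000000   63
CHI            63.000000   63
NYC           256.000000   64
SEA           256.000000  111
SF            713.500000  115
filter rows where age <= 63:
        age_times_tenure  age
office                       
BOS                630.0   63
CHI                 63.0   63
add column shifted = t['age_times_tenure'] + 4:
        age_times_tenure  age  shifted
office                                
BOS                630.0   63    634.0
CHI                 63.0   63     67.0

350.5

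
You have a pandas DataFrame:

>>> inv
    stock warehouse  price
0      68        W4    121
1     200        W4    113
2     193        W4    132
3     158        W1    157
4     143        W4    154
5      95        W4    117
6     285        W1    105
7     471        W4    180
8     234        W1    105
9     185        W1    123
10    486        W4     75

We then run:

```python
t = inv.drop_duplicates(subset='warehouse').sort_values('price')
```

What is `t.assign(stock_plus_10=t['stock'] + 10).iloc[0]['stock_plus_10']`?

drop duplicate warehouse (keep=first):
   stock warehouse  price
0     68        W4    121
3    158        W1    157
sort by price:
   stock warehouse  price
0     68        W4    121
3    158        W1    157
add column stock_plus_10 = t['stock'] + 10:
   stock warehouse  price  stock_plus_10
0     68        W4    121             78
3    158        W1    157            168
Finally, value at position 0, column 'stock_plus_10' = 78.

78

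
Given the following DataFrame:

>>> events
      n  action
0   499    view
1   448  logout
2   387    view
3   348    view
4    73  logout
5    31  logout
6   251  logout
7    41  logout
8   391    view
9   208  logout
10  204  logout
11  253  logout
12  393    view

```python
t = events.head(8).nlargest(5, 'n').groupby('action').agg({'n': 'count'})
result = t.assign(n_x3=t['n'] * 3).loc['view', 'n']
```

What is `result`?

3

take first 8 rows:
     n  action
0  499    view
1  448  logout
2  387    view
3  348    view
4   73  logout
5   31  logout
6  251  logout
7   41  logout
take 5 rows with largest n:
     n  action
0  499    view
1  448  logout
2  387    view
3  348    view
6  251  logout
group by action, count of n:
        n
action   
logout  2
view    3
add column n_x3 = t['n'] * 3:
        n  n_x3
action         
logout  2     6
view    3     9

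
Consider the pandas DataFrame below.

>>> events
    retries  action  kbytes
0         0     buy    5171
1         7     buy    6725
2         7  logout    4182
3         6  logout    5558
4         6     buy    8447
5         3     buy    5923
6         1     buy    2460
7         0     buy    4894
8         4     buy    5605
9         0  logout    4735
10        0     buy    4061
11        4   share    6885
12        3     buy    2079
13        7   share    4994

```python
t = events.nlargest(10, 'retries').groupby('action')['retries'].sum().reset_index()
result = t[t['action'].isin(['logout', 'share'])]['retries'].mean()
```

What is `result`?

12.0

take 10 rows with largest retries:
    retries  action  kbytes
1         7     buy    6725
2         7  logout    4182
13        7   share    4994
3         6  logout    5558
4         6     buy    8447
8         4     buy    5605
11        4   share    6885
5         3     buy    5923
12        3     buy    2079
6         1     buy    2460
group by action, sum of retries:
action
buy       24
logout    13
share     11
Name: retries, dtype: int64
reset_index():
   action  retries
0     buy       24
1  logout       13
2   share       11
filter rows where action in ['logout', 'share']:
   action  retries
1  logout       13
2   share       11
mean of column 'retries' → 12.0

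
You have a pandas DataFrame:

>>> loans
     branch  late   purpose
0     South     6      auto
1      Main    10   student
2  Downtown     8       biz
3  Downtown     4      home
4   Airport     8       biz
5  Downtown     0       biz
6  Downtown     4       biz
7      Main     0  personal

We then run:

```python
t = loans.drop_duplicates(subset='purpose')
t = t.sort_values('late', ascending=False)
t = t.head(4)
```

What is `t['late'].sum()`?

drop duplicate purpose (keep=first):
     branch  late   purpose
0     South     6      auto
1      Main    10   student
2  Downtown     8       biz
3  Downtown     4      home
7      Main     0  personal
sort by late descending:
     branch  late   purpose
1      Main    10   student
2  Downtown     8       biz
0     South     6      auto
3  Downtown     4      home
7      Main     0  personal
take first 4 rows:
     branch  late  purpose
1      Main    10  student
2  Downtown     8      biz
0     South     6     auto
3  Downtown     4     home
So sum() = 28.

28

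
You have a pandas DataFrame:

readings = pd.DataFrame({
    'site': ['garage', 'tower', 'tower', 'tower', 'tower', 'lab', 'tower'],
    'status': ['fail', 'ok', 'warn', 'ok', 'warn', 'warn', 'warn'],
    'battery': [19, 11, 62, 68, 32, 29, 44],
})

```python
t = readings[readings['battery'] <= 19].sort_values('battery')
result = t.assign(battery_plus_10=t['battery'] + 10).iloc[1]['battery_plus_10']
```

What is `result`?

29

filter rows where battery <= 19:
     site status  battery
0  garage   fail       19
1   tower     ok       11
sort by battery:
     site status  battery
1   tower     ok       11
0  garage   fail       19
add column battery_plus_10 = t['battery'] + 10:
     site status  battery  battery_plus_10
1   tower     ok       11               21
0  garage   fail       19               29
So iloc[1]['battery_plus_10'] = 29.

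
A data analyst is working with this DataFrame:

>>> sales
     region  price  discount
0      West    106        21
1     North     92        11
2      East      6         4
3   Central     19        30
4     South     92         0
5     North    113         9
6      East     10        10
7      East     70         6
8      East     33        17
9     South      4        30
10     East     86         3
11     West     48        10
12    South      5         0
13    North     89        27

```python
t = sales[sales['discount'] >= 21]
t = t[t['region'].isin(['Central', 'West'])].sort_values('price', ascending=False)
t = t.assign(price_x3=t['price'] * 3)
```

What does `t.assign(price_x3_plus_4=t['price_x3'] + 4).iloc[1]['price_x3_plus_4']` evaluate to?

61

filter rows where discount >= 21:
     region  price  discount
0      West    106        21
3   Central     19        30
9     South      4        30
13    North     89        27
filter rows where region in ['Central', 'West']:
    region  price  discount
0     West    106        21
3  Central     19        30
sort by price descending:
    region  price  discount
0     West    106        21
3  Central     19        30
add column price_x3 = t['price'] * 3:
    region  price  discount  price_x3
0     West    106        21       318
3  Central     19        30        57
add column price_x3_plus_4 = t['price_x3'] + 4:
    region  price  discount  price_x3  price_x3_plus_4
0     West    106        21       318              322
3  Central     19        30        57               61
Reading off the value at position 1, column 'price_x3_plus_4', we get 61.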